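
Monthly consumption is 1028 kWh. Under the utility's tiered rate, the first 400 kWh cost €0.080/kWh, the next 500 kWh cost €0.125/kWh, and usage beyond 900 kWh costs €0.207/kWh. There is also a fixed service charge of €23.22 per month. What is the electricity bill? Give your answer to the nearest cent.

€144.22

First 400 kWh × €0.080 = €32.00
Next 500 kWh × €0.125 = €62.50
Remaining 128 kWh × €0.207 = €26.50
Energy charge = €121.00; + service €23.22 = €144.22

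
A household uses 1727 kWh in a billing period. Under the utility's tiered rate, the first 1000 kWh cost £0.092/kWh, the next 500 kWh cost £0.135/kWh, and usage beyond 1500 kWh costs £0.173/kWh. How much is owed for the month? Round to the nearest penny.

£198.77

First 1000 kWh × £0.092 = £92.00
Next 500 kWh × £0.135 = £67.50
Remaining 227 kWh × £0.173 = £39.27
Total = £198.77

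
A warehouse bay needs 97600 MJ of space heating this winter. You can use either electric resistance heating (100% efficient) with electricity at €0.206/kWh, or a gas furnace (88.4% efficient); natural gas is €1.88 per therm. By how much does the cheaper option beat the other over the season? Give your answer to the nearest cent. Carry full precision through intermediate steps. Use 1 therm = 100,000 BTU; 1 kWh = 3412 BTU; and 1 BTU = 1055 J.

Heat load = 97600 MJ = 97,600,000,000 J / 1055 = 92,511,848 BTU
Gas: input = 92,511,848 / 0.884 = 104,651,412 BTU = 1,047 therm → 1,047 × €1.88 = €1,967.45
Electric: 92,511,848 BTU / 3412 = 27,110 kWh → × €0.206 = €5,585.42
Difference = |€1,967.45 − €5,585.42| = €3,617.97

€3617.97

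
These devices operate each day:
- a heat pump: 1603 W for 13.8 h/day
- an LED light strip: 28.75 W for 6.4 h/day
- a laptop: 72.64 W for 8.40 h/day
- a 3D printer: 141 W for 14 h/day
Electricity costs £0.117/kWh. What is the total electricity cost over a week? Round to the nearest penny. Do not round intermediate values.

£20.38

heat pump: 1603 W × 13.8 h × 7 d = 154,850 Wh = 154.8 kWh
LED light strip: 28.75 W × 6.4 h × 7 d = 1,288 Wh = 1.288 kWh
laptop: 72.64 W × 8.40 h × 7 d = 4,271 Wh = 4.271 kWh
3D printer: 141 W × 14 h × 7 d = 13,818 Wh = 13.82 kWh
Total energy = 154.8 + 1.288 + 4.271 + 13.82 = 174.2 kWh
Cost = 174.2 kWh × £0.117 = £20.38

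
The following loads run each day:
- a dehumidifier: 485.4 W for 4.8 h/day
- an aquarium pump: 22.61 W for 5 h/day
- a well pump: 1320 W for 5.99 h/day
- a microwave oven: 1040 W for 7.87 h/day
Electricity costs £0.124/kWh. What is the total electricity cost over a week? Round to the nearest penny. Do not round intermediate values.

£16.09

dehumidifier: 485.4 W × 4.8 h × 7 d = 16,309 Wh = 16.31 kWh
aquarium pump: 22.61 W × 5 h × 7 d = 791 Wh = 0.7913 kWh
well pump: 1320 W × 5.99 h × 7 d = 55,348 Wh = 55.35 kWh
microwave oven: 1040 W × 7.87 h × 7 d = 57,294 Wh = 57.29 kWh
Total energy = 16.31 + 0.7913 + 55.35 + 57.29 = 129.7 kWh
Cost = 129.7 kWh × £0.124 = £16.09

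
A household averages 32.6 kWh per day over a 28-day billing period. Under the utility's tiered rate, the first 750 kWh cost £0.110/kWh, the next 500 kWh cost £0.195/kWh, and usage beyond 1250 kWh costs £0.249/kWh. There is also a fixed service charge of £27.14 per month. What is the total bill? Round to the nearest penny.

Usage = 32.6 kWh/day × 28 days = 912.8 kWh
First 750 kWh × £0.110 = £82.50
Next 162.8 kWh × £0.195 = £31.75
Remaining tier: 0 kWh (not reached)
Energy charge = £114.25; + service £27.14 = £141.39

£141.39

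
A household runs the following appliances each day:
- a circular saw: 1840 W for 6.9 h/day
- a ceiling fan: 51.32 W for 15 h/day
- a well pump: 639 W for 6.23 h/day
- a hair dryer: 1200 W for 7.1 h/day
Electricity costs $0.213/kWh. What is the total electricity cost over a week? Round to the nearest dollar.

$39

circular saw: 1840 W × 6.9 h × 7 d = 88,872 Wh = 88.87 kWh
ceiling fan: 51.32 W × 15 h × 7 d = 5,389 Wh = 5.389 kWh
well pump: 639 W × 6.23 h × 7 d = 27,867 Wh = 27.87 kWh
hair dryer: 1200 W × 7.1 h × 7 d = 59,640 Wh = 59.64 kWh
Total energy = 88.87 + 5.389 + 27.87 + 59.64 = 181.8 kWh
Cost = 181.8 kWh × $0.213 = $38.72 ≈ $39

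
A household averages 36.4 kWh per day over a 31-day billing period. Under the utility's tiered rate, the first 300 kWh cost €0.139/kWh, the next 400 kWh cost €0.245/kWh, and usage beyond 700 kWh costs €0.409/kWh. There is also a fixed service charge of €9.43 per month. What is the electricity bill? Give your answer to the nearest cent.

Usage = 36.4 kWh/day × 31 days = 1128.4 kWh
First 300 kWh × €0.139 = €41.70
Next 400 kWh × €0.245 = €98.00
Remaining 428.4 kWh × €0.409 = €175.22
Energy charge = €314.92; + service €9.43 = €324.35

€324.35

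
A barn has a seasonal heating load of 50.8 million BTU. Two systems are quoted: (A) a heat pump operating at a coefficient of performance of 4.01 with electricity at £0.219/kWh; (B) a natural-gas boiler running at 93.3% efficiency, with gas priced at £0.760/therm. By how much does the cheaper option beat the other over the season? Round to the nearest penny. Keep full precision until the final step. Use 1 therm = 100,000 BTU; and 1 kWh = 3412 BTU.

£399.31

Heat load = 50.8 × 10⁶ BTU = 50,800,000 BTU
Gas: input = 50,800,000 / 0.933 = 54,448,017 BTU = 544.5 therm → 544.5 × £0.760 = £413.80
Heat pump: 50,800,000 BTU / 3412 = 14,890 kWh heat; / 4.01 = 3,713 kWh in → × £0.219 = £813.12
Difference = |£413.80 − £813.12| = £399.31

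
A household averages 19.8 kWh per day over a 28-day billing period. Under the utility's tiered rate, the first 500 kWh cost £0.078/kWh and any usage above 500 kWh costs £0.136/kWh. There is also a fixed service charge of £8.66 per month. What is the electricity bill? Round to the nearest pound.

Usage = 19.8 kWh/day × 28 days = 554.4 kWh
First 500 kWh × £0.078 = £39.00
Remaining 54.4 kWh × £0.136 = £7.40
Energy charge = £46.40; + service £8.66 = £55.06 ≈ £55

£55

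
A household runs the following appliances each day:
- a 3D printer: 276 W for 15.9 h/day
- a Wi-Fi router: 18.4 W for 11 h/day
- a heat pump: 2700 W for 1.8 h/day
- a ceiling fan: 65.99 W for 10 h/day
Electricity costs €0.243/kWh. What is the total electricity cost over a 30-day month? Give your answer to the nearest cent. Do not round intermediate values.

3D printer: 276 W × 15.9 h × 30 d = 131,652 Wh = 131.7 kWh
Wi-Fi router: 18.4 W × 11 h × 30 d = 6,072 Wh = 6.072 kWh
heat pump: 2700 W × 1.8 h × 30 d = 145,800 Wh = 145.8 kWh
ceiling fan: 65.99 W × 10 h × 30 d = 19,797 Wh = 19.8 kWh
Total energy = 131.7 + 6.072 + 145.8 + 19.8 = 303.3 kWh
Cost = 303.3 kWh × €0.243 = €73.71

€73.71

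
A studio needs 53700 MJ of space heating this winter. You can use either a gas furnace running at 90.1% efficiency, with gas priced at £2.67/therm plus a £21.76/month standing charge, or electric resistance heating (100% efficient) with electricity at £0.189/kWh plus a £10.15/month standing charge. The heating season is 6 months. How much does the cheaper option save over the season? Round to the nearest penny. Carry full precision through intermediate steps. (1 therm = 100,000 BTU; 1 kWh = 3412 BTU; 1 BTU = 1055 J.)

Heat load = 53700 MJ = 53,700,000,000 J / 1055 = 50,900,474 BTU
Gas: input = 50,900,474 / 0.901 = 56,493,312 BTU = 564.9 therm → 564.9 × £2.67 = £1,508.37; + 6 × £21.76 standing = £1,638.93
Electric: 50,900,474 BTU / 3412 = 14,920 kWh → × £0.189 = £2,819.52; + 6 × £10.15 standing = £2,880.42
Difference = |£1,638.93 − £2,880.42| = £1,241.48

£1241.48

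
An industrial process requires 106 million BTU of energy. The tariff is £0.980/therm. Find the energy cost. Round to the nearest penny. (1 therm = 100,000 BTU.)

£1038.80

106 million BTU × (10 therm/million BTU) = 1,060 therm
Cost = 1,060 therm × £0.980/therm = £1,038.80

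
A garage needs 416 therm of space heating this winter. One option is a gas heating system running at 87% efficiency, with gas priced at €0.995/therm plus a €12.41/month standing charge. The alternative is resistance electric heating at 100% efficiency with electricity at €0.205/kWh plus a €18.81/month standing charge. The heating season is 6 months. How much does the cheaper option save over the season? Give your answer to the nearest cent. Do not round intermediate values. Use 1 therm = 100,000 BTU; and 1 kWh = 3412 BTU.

Heat load = 416 therm × 100,000 = 41,600,000 BTU
Gas: input = 41,600,000 / 0.870 = 47,816,092 BTU = 478.2 therm → 478.2 × €0.995 = €475.77; + 6 × €12.41 standing = €550.23
Electric: 41,600,000 BTU / 3412 = 12,190 kWh → × €0.205 = €2,499.41; + 6 × €18.81 standing = €2,612.27
Difference = |€550.23 − €2,612.27| = €2,062.04

€2062.04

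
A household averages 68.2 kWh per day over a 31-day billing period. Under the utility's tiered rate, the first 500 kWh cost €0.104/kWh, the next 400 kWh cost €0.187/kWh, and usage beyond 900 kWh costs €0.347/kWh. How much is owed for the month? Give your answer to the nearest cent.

€548.13

Usage = 68.2 kWh/day × 31 days = 2114.2 kWh
First 500 kWh × €0.104 = €52.00
Next 400 kWh × €0.187 = €74.80
Remaining 1214.2 kWh × €0.347 = €421.33
Total = €548.13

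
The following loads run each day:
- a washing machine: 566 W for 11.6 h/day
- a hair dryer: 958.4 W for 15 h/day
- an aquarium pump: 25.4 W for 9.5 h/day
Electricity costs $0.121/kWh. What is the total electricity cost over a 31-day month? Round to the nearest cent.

washing machine: 566 W × 11.6 h × 31 d = 203,534 Wh = 203.5 kWh
hair dryer: 958.4 W × 15 h × 31 d = 445,656 Wh = 445.7 kWh
aquarium pump: 25.4 W × 9.5 h × 31 d = 7,480 Wh = 7.48 kWh
Total energy = 203.5 + 445.7 + 7.48 = 656.7 kWh
Cost = 656.7 kWh × $0.121 = $79.46

$79.46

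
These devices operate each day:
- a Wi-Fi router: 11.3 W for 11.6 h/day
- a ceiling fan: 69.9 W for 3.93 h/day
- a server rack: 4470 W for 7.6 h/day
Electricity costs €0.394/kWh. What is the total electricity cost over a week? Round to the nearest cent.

€94.81

Wi-Fi router: 11.3 W × 11.6 h × 7 d = 918 Wh = 0.9176 kWh
ceiling fan: 69.9 W × 3.93 h × 7 d = 1,923 Wh = 1.923 kWh
server rack: 4470 W × 7.6 h × 7 d = 237,804 Wh = 237.8 kWh
Total energy = 0.9176 + 1.923 + 237.8 = 240.6 kWh
Cost = 240.6 kWh × €0.394 = €94.81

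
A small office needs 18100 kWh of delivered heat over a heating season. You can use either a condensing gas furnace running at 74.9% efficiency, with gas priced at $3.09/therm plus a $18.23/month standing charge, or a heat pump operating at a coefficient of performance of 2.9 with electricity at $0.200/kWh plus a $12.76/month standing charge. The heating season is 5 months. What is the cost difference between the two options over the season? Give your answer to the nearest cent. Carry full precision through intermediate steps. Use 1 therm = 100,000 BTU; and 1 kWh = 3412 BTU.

$1326.87

Heat load = 18100 kWh × 3412 = 61,757,200 BTU
Gas: input = 61,757,200 / 0.749 = 82,452,870 BTU = 824.5 therm → 824.5 × $3.09 = $2,547.79; + 5 × $18.23 standing = $2,638.94
Heat pump: 61,757,200 BTU / 3412 = 18,100 kWh heat; / 2.9 = 6,241 kWh in → × $0.200 = $1,248.28; + 5 × $12.76 standing = $1,312.08
Difference = |$2,638.94 − $1,312.08| = $1,326.87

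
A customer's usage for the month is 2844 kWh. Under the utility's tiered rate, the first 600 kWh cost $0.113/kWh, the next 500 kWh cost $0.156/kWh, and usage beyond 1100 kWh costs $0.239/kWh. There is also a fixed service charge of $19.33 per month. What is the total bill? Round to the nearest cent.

First 600 kWh × $0.113 = $67.80
Next 500 kWh × $0.156 = $78.00
Remaining 1744 kWh × $0.239 = $416.82
Energy charge = $562.62; + service $19.33 = $581.95

$581.95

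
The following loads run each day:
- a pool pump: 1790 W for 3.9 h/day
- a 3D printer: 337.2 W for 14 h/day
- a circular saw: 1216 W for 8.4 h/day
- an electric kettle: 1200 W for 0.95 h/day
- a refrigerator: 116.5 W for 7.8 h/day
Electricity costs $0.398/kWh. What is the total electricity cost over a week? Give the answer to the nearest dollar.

$67

pool pump: 1790 W × 3.9 h × 7 d = 48,867 Wh = 48.87 kWh
3D printer: 337.2 W × 14 h × 7 d = 33,046 Wh = 33.05 kWh
circular saw: 1216 W × 8.4 h × 7 d = 71,501 Wh = 71.5 kWh
electric kettle: 1200 W × 0.95 h × 7 d = 7,980 Wh = 7.98 kWh
refrigerator: 116.5 W × 7.8 h × 7 d = 6,361 Wh = 6.361 kWh
Total energy = 48.87 + 33.05 + 71.5 + 7.98 + 6.361 = 167.8 kWh
Cost = 167.8 kWh × $0.398 = $66.77 ≈ $67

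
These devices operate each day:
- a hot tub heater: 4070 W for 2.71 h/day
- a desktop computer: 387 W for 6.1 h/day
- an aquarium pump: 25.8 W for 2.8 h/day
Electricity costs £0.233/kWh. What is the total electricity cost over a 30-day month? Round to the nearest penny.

hot tub heater: 4070 W × 2.71 h × 30 d = 330,891 Wh = 330.9 kWh
desktop computer: 387 W × 6.1 h × 30 d = 70,821 Wh = 70.82 kWh
aquarium pump: 25.8 W × 2.8 h × 30 d = 2,167 Wh = 2.167 kWh
Total energy = 330.9 + 70.82 + 2.167 = 403.9 kWh
Cost = 403.9 kWh × £0.233 = £94.10

£94.10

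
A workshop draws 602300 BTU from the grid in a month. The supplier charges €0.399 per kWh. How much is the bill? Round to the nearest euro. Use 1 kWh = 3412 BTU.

€70

602300 BTU × (0.00029308 kWh/BTU) = 176.5 kWh
Cost = 176.5 kWh × €0.399/kWh = €70.43 ≈ €70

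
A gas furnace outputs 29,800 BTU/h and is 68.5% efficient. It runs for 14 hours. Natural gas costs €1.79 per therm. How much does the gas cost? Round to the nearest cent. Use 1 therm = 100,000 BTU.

€10.90

Heat delivered = 29,800 BTU/h × 14 h = 417,200 BTU
Gas input = 417,200 / 0.685 = 609,051 BTU
= 609,051 / 100,000 = 6.091 therm
Cost = 6.091 × €1.79/therm = €10.90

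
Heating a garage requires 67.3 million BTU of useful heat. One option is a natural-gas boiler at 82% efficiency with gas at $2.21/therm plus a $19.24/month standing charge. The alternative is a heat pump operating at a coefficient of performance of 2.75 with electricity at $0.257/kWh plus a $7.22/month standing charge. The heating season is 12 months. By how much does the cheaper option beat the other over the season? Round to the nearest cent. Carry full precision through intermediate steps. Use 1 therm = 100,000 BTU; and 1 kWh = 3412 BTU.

$114.71

Heat load = 67.3 × 10⁶ BTU = 67,300,000 BTU
Gas: input = 67,300,000 / 0.82 = 82,073,171 BTU = 820.7 therm → 820.7 × $2.21 = $1,813.82; + 12 × $19.24 standing = $2,044.70
Heat pump: 67,300,000 BTU / 3412 = 19,720 kWh heat; / 2.75 = 7,173 kWh in → × $0.257 = $1,843.34; + 12 × $7.22 standing = $1,929.98
Difference = |$2,044.70 − $1,929.98| = $114.71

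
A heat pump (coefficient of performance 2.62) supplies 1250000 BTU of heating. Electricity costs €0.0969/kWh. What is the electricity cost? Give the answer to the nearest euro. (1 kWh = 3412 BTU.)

€14

Heat delivered = 1,250,000 BTU / 3412 = 366.4 kWh
Electrical input = 366.4 kWh / 2.62 = 139.8 kWh
Cost = 139.8 × €0.0969/kWh = €13.55 ≈ €14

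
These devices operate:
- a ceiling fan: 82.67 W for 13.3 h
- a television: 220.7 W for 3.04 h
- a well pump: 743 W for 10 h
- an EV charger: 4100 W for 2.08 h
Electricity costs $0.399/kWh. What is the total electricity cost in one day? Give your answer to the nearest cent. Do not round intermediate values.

$7.07

ceiling fan: 82.67 W × 13.3 h = 1,100 Wh = 1.1 kWh
television: 220.7 W × 3.04 h = 671 Wh = 0.6709 kWh
well pump: 743 W × 10 h = 7,430 Wh = 7.43 kWh
EV charger: 4100 W × 2.08 h = 8,528 Wh = 8.528 kWh
Total energy = 1.1 + 0.6709 + 7.43 + 8.528 = 17.73 kWh
Cost = 17.73 kWh × $0.399 = $7.07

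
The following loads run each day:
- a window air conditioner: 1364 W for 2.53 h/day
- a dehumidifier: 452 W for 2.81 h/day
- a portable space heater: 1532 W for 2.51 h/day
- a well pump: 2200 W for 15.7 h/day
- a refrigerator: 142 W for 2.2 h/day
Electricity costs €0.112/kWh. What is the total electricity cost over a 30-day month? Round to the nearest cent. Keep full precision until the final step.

€145.89

window air conditioner: 1364 W × 2.53 h × 30 d = 103,528 Wh = 103.5 kWh
dehumidifier: 452 W × 2.81 h × 30 d = 38,104 Wh = 38.1 kWh
portable space heater: 1532 W × 2.51 h × 30 d = 115,360 Wh = 115.4 kWh
well pump: 2200 W × 15.7 h × 30 d = 1,036,200 Wh = 1,036 kWh
refrigerator: 142 W × 2.2 h × 30 d = 9,372 Wh = 9.372 kWh
Total energy = 103.5 + 38.1 + 115.4 + 1,036 + 9.372 = 1,303 kWh
Cost = 1,303 kWh × €0.112 = €145.89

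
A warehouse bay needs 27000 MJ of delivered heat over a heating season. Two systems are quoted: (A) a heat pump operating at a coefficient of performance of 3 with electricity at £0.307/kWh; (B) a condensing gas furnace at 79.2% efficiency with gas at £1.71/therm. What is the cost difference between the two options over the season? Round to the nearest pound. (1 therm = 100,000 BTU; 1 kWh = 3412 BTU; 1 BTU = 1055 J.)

Heat load = 27000 MJ = 27,000,000,000 J / 1055 = 25,592,417 BTU
Gas: input = 25,592,417 / 0.792 = 32,313,658 BTU = 323.1 therm → 323.1 × £1.71 = £552.56
Heat pump: 25,592,417 BTU / 3412 = 7,501 kWh heat; / 3 = 2,500 kWh in → × £0.307 = £767.57
Difference = |£552.56 − £767.57| = £215.01 ≈ £215

£215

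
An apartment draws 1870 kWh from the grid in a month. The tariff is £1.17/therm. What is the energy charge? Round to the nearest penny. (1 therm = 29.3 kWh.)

£74.67

1870 kWh × (0.03413 therm/kWh) = 63.82 therm
Cost = 63.82 therm × £1.17/therm = £74.67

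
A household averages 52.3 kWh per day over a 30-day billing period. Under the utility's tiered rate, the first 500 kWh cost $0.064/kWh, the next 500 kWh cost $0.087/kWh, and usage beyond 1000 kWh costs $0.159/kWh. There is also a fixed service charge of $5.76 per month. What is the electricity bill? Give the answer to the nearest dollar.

Usage = 52.3 kWh/day × 30 days = 1569 kWh
First 500 kWh × $0.064 = $32.00
Next 500 kWh × $0.087 = $43.50
Remaining 569 kWh × $0.159 = $90.47
Energy charge = $165.97; + service $5.76 = $171.73 ≈ $172

$172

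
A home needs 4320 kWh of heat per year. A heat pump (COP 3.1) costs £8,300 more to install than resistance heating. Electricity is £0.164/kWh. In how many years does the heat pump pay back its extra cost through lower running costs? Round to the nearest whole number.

Resistance: 4320 kWh × £0.164 = £708.48/yr
Heat pump: 4320 / 3.1 = 1394 kWh in → × £0.164 = £228.54/yr
Annual savings = £479.94
Payback = £8,300 / £479.94 = 17.3 years

17 years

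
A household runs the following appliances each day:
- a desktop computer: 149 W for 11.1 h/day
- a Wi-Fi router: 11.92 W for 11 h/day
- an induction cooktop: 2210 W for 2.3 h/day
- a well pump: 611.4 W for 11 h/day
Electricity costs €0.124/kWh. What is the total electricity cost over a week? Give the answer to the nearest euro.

€12

desktop computer: 149 W × 11.1 h × 7 d = 11,577 Wh = 11.58 kWh
Wi-Fi router: 11.92 W × 11 h × 7 d = 918 Wh = 0.9178 kWh
induction cooktop: 2210 W × 2.3 h × 7 d = 35,581 Wh = 35.58 kWh
well pump: 611.4 W × 11 h × 7 d = 47,078 Wh = 47.08 kWh
Total energy = 11.58 + 0.9178 + 35.58 + 47.08 = 95.15 kWh
Cost = 95.15 kWh × €0.124 = €11.80 ≈ €12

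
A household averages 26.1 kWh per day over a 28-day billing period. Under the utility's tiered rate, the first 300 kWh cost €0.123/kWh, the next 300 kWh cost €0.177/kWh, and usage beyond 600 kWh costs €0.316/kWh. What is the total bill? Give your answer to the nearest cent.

€131.33

Usage = 26.1 kWh/day × 28 days = 730.8 kWh
First 300 kWh × €0.123 = €36.90
Next 300 kWh × €0.177 = €53.10
Remaining 130.8 kWh × €0.316 = €41.33
Total = €131.33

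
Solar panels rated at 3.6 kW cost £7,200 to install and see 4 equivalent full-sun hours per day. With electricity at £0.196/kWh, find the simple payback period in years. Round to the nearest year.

7 years

Daily generation = 3.6 kW × 4 h = 14.4 kWh
Annual generation = 14.4 × 365 = 5256 kWh
Annual savings = 5256 × £0.196 = £1,030.18
Payback = £7,200 / £1,030.18 = 6.99 years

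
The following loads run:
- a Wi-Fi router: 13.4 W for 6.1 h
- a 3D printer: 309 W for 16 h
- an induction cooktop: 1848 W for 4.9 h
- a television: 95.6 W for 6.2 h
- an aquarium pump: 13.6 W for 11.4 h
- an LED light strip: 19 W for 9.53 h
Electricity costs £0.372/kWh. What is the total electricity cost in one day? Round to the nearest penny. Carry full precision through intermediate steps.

Wi-Fi router: 13.4 W × 6.1 h = 82 Wh = 0.08174 kWh
3D printer: 309 W × 16 h = 4,944 Wh = 4.944 kWh
induction cooktop: 1848 W × 4.9 h = 9,055 Wh = 9.055 kWh
television: 95.6 W × 6.2 h = 593 Wh = 0.5927 kWh
aquarium pump: 13.6 W × 11.4 h = 155 Wh = 0.155 kWh
LED light strip: 19 W × 9.53 h = 181 Wh = 0.1811 kWh
Total energy = 0.08174 + 4.944 + 9.055 + 0.5927 + 0.155 + 0.1811 = 15.01 kWh
Cost = 15.01 kWh × £0.372 = £5.58

£5.58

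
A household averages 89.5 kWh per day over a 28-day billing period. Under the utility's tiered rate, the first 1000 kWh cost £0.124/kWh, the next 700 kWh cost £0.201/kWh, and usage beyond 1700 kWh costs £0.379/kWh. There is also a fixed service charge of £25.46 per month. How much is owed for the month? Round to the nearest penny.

Usage = 89.5 kWh/day × 28 days = 2506 kWh
First 1000 kWh × £0.124 = £124.00
Next 700 kWh × £0.201 = £140.70
Remaining 806 kWh × £0.379 = £305.47
Energy charge = £570.17; + service £25.46 = £595.63

£595.63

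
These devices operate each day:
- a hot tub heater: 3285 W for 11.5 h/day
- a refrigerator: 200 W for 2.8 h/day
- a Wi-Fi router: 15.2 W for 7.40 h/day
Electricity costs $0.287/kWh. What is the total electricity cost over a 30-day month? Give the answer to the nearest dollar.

hot tub heater: 3285 W × 11.5 h × 30 d = 1,133,325 Wh = 1,133 kWh
refrigerator: 200 W × 2.8 h × 30 d = 16,800 Wh = 16.8 kWh
Wi-Fi router: 15.2 W × 7.40 h × 30 d = 3,374 Wh = 3.374 kWh
Total energy = 1,133 + 16.8 + 3.374 = 1,153 kWh
Cost = 1,153 kWh × $0.287 = $331.05 ≈ $331

$331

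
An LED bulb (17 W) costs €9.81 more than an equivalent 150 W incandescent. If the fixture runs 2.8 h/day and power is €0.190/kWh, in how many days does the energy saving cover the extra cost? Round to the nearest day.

139 days

Power saved = 150 − 17 = 133 W
Daily energy saved = 133 W × 2.8 h = 372.4 Wh = 0.3724 kWh
Daily savings = 0.3724 × €0.190 = €0.0708
Payback = €9.81 / €0.0708 per day = 138.6 days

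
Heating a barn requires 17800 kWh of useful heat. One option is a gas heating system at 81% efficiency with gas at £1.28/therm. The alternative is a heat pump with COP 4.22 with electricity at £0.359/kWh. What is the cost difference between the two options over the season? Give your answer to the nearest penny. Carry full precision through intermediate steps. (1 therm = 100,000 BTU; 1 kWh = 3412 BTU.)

£554.52

Heat load = 17800 kWh × 3412 = 60,733,600 BTU
Gas: input = 60,733,600 / 0.81 = 74,979,753 BTU = 749.8 therm → 749.8 × £1.28 = £959.74
Heat pump: 60,733,600 BTU / 3412 = 17,800 kWh heat; / 4.22 = 4,218 kWh in → × £0.359 = £1,514.27
Difference = |£959.74 − £1,514.27| = £554.52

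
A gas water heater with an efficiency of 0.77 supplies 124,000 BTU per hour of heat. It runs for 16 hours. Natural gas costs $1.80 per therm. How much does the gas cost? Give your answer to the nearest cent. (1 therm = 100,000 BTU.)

Heat delivered = 124,000 BTU/h × 16 h = 1,984,000 BTU
Gas input = 1,984,000 / 0.77 = 2,576,623 BTU
= 2,576,623 / 100,000 = 25.77 therm
Cost = 25.77 × $1.80/therm = $46.38

$46.38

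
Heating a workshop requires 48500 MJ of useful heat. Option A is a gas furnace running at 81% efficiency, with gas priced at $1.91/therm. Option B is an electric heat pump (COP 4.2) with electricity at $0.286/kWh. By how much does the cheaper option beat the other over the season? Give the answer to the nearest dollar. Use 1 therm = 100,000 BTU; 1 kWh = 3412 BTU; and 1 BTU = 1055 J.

$167

Heat load = 48500 MJ = 48,500,000,000 J / 1055 = 45,971,564 BTU
Gas: input = 45,971,564 / 0.81 = 56,755,017 BTU = 567.6 therm → 567.6 × $1.91 = $1,084.02
Heat pump: 45,971,564 BTU / 3412 = 13,470 kWh heat; / 4.2 = 3,208 kWh in → × $0.286 = $917.48
Difference = |$1,084.02 − $917.48| = $166.54 ≈ $167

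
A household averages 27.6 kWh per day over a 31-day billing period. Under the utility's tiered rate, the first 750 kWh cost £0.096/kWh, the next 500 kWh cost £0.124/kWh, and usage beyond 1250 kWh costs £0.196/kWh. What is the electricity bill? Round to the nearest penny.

£85.09

Usage = 27.6 kWh/day × 31 days = 855.6 kWh
First 750 kWh × £0.096 = £72.00
Next 105.6 kWh × £0.124 = £13.09
Remaining tier: 0 kWh (not reached)
Total = £85.09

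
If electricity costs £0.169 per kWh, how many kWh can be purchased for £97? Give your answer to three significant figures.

574 kWh

£97 / £0.169 per kWh = 574 kWh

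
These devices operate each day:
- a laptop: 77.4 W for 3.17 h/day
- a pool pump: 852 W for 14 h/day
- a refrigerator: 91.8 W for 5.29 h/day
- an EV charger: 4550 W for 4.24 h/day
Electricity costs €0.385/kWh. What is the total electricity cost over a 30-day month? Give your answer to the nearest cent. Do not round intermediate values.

€369.03

laptop: 77.4 W × 3.17 h × 30 d = 7,361 Wh = 7.361 kWh
pool pump: 852 W × 14 h × 30 d = 357,840 Wh = 357.8 kWh
refrigerator: 91.8 W × 5.29 h × 30 d = 14,569 Wh = 14.57 kWh
EV charger: 4550 W × 4.24 h × 30 d = 578,760 Wh = 578.8 kWh
Total energy = 7.361 + 357.8 + 14.57 + 578.8 = 958.5 kWh
Cost = 958.5 kWh × €0.385 = €369.03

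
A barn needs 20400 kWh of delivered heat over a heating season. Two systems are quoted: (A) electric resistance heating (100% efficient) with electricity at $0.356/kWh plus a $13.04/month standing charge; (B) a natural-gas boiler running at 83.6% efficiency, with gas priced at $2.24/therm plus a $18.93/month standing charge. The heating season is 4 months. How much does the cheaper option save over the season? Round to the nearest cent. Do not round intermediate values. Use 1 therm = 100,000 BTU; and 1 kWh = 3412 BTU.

Heat load = 20400 kWh × 3412 = 69,604,800 BTU
Gas: input = 69,604,800 / 0.836 = 83,259,330 BTU = 832.6 therm → 832.6 × $2.24 = $1,865.01; + 4 × $18.93 standing = $1,940.73
Electric: 69,604,800 BTU / 3412 = 20,400 kWh → × $0.356 = $7,262.40; + 4 × $13.04 standing = $7,314.56
Difference = |$1,940.73 − $7,314.56| = $5,373.83

$5373.83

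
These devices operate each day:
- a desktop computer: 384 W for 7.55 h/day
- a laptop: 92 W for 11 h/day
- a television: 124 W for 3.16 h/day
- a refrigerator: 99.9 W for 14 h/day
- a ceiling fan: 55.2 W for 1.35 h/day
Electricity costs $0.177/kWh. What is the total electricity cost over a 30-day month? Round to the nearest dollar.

$31

desktop computer: 384 W × 7.55 h × 30 d = 86,976 Wh = 86.98 kWh
laptop: 92 W × 11 h × 30 d = 30,360 Wh = 30.36 kWh
television: 124 W × 3.16 h × 30 d = 11,755 Wh = 11.76 kWh
refrigerator: 99.9 W × 14 h × 30 d = 41,958 Wh = 41.96 kWh
ceiling fan: 55.2 W × 1.35 h × 30 d = 2,236 Wh = 2.236 kWh
Total energy = 86.98 + 30.36 + 11.76 + 41.96 + 2.236 = 173.3 kWh
Cost = 173.3 kWh × $0.177 = $30.67 ≈ $31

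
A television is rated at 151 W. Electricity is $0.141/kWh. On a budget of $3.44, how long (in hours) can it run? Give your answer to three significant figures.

Energy budget = $3.44 / $0.141 per kWh = 24.4 kWh = 24,397 Wh
Runtime = 24,397 Wh / 151 W = 161.6 h

162 h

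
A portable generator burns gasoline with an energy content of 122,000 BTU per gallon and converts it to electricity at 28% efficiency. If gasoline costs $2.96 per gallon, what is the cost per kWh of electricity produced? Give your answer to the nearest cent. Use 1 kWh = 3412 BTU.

$0.30

Electrical output per gallon = 122,000 BTU × 0.28 / 3412 BTU/kWh = 10.01 kWh
Cost per kWh = $2.96 / 10.01 kWh = $0.296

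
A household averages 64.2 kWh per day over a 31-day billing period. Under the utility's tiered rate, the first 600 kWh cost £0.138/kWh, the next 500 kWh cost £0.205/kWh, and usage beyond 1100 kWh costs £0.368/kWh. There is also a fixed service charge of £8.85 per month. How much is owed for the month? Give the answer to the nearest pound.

£522

Usage = 64.2 kWh/day × 31 days = 1990.2 kWh
First 600 kWh × £0.138 = £82.80
Next 500 kWh × £0.205 = £102.50
Remaining 890.2 kWh × £0.368 = £327.59
Energy charge = £512.89; + service £8.85 = £521.74 ≈ £522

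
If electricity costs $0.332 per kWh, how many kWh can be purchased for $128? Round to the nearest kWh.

$128 / $0.332 per kWh = 385.5 kWh

386 kWh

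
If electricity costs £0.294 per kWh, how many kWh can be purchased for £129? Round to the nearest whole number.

£129 / £0.294 per kWh = 438.8 kWh

439 kWh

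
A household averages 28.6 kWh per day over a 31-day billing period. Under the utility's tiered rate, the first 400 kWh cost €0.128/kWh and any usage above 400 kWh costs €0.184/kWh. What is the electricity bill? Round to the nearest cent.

Usage = 28.6 kWh/day × 31 days = 886.6 kWh
First 400 kWh × €0.128 = €51.20
Remaining 486.6 kWh × €0.184 = €89.53
Total = €140.73

€140.73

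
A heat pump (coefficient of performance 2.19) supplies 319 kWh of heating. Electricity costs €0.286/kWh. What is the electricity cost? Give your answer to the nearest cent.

Electrical input = 319 kWh / 2.19 = 145.7 kWh
Cost = 145.7 × €0.286/kWh = €41.66

€41.66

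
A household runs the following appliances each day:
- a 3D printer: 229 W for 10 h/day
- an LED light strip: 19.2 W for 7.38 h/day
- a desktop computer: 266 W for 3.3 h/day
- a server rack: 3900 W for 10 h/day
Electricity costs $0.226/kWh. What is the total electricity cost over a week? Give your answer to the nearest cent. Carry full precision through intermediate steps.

$66.93

3D printer: 229 W × 10 h × 7 d = 16,030 Wh = 16.03 kWh
LED light strip: 19.2 W × 7.38 h × 7 d = 992 Wh = 0.9919 kWh
desktop computer: 266 W × 3.3 h × 7 d = 6,145 Wh = 6.145 kWh
server rack: 3900 W × 10 h × 7 d = 273,000 Wh = 273 kWh
Total energy = 16.03 + 0.9919 + 6.145 + 273 = 296.2 kWh
Cost = 296.2 kWh × $0.226 = $66.93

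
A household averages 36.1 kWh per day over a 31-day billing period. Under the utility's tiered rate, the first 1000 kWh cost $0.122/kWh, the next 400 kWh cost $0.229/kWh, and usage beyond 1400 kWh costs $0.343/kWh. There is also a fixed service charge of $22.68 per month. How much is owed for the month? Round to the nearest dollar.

$172

Usage = 36.1 kWh/day × 31 days = 1119.1 kWh
First 1000 kWh × $0.122 = $122.00
Next 119.1 kWh × $0.229 = $27.27
Remaining tier: 0 kWh (not reached)
Energy charge = $149.27; + service $22.68 = $171.95 ≈ $172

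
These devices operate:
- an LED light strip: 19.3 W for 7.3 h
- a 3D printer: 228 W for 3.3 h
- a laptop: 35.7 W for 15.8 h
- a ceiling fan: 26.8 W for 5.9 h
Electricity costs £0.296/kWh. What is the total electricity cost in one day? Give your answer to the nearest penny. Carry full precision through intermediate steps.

LED light strip: 19.3 W × 7.3 h = 141 Wh = 0.1409 kWh
3D printer: 228 W × 3.3 h = 752 Wh = 0.7524 kWh
laptop: 35.7 W × 15.8 h = 564 Wh = 0.5641 kWh
ceiling fan: 26.8 W × 5.9 h = 158 Wh = 0.1581 kWh
Total energy = 0.1409 + 0.7524 + 0.5641 + 0.1581 = 1.615 kWh
Cost = 1.615 kWh × £0.296 = £0.48

£0.48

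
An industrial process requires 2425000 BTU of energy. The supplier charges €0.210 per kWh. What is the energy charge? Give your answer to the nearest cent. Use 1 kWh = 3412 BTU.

€149.25

2425000 BTU × (0.00029308 kWh/BTU) = 710.7 kWh
Cost = 710.7 kWh × €0.210/kWh = €149.25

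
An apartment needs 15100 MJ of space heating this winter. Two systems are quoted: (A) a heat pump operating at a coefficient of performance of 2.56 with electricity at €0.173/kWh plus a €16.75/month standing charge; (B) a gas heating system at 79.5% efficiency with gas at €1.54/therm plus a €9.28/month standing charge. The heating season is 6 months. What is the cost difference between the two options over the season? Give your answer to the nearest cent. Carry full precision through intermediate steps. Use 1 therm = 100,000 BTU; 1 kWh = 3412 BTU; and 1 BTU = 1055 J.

Heat load = 15100 MJ = 15,100,000,000 J / 1055 = 14,312,796 BTU
Gas: input = 14,312,796 / 0.795 = 18,003,517 BTU = 180 therm → 180 × €1.54 = €277.25; + 6 × €9.28 standing = €332.93
Heat pump: 14,312,796 BTU / 3412 = 4,195 kWh heat; / 2.56 = 1,639 kWh in → × €0.173 = €283.48; + 6 × €16.75 standing = €383.98
Difference = |€332.93 − €383.98| = €51.05

€51.05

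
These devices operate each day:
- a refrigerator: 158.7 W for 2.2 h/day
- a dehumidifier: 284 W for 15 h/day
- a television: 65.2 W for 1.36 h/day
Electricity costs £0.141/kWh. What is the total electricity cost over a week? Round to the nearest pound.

refrigerator: 158.7 W × 2.2 h × 7 d = 2,444 Wh = 2.444 kWh
dehumidifier: 284 W × 15 h × 7 d = 29,820 Wh = 29.82 kWh
television: 65.2 W × 1.36 h × 7 d = 621 Wh = 0.6207 kWh
Total energy = 2.444 + 29.82 + 0.6207 = 32.88 kWh
Cost = 32.88 kWh × £0.141 = £4.64 ≈ £5

£5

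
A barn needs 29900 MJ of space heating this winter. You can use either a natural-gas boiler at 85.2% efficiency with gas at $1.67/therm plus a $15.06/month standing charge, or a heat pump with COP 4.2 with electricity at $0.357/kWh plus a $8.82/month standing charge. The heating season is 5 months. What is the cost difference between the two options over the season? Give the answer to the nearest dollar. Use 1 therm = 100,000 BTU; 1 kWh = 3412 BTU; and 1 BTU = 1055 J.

Heat load = 29900 MJ = 29,900,000,000 J / 1055 = 28,341,232 BTU
Gas: input = 28,341,232 / 0.852 = 33,264,357 BTU = 332.6 therm → 332.6 × $1.67 = $555.51; + 5 × $15.06 standing = $630.81
Heat pump: 28,341,232 BTU / 3412 = 8,306 kWh heat; / 4.2 = 1,978 kWh in → × $0.357 = $706.04; + 5 × $8.82 standing = $750.14
Difference = |$630.81 − $750.14| = $119.32 ≈ $119

$119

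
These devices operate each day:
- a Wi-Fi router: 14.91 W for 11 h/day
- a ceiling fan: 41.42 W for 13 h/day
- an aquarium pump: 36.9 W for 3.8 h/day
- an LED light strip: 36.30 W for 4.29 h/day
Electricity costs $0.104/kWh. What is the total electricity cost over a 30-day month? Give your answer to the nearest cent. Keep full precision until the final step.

$3.12

Wi-Fi router: 14.91 W × 11 h × 30 d = 4,920 Wh = 4.92 kWh
ceiling fan: 41.42 W × 13 h × 30 d = 16,154 Wh = 16.15 kWh
aquarium pump: 36.9 W × 3.8 h × 30 d = 4,207 Wh = 4.207 kWh
LED light strip: 36.30 W × 4.29 h × 30 d = 4,672 Wh = 4.672 kWh
Total energy = 4.92 + 16.15 + 4.207 + 4.672 = 29.95 kWh
Cost = 29.95 kWh × $0.104 = $3.12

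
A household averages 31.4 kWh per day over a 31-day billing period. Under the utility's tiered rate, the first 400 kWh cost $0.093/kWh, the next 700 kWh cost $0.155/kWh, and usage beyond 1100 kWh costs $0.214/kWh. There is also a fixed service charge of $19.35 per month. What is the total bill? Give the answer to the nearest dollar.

$145

Usage = 31.4 kWh/day × 31 days = 973.4 kWh
First 400 kWh × $0.093 = $37.20
Next 573.4 kWh × $0.155 = $88.88
Remaining tier: 0 kWh (not reached)
Energy charge = $126.08; + service $19.35 = $145.43 ≈ $145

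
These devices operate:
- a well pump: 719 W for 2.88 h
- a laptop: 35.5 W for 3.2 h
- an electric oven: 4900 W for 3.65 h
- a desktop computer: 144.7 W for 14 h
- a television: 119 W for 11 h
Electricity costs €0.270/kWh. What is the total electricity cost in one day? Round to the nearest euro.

well pump: 719 W × 2.88 h = 2,071 Wh = 2.071 kWh
laptop: 35.5 W × 3.2 h = 114 Wh = 0.1136 kWh
electric oven: 4900 W × 3.65 h = 17,885 Wh = 17.89 kWh
desktop computer: 144.7 W × 14 h = 2,026 Wh = 2.026 kWh
television: 119 W × 11 h = 1,309 Wh = 1.309 kWh
Total energy = 2.071 + 0.1136 + 17.89 + 2.026 + 1.309 = 23.4 kWh
Cost = 23.4 kWh × €0.270 = €6.32 ≈ €6

€6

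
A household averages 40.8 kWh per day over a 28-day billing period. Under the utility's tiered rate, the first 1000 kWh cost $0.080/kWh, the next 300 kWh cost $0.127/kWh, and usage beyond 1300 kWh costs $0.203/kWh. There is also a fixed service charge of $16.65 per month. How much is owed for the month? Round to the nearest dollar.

$115

Usage = 40.8 kWh/day × 28 days = 1142.4 kWh
First 1000 kWh × $0.080 = $80.00
Next 142.4 kWh × $0.127 = $18.08
Remaining tier: 0 kWh (not reached)
Energy charge = $98.08; + service $16.65 = $114.73 ≈ $115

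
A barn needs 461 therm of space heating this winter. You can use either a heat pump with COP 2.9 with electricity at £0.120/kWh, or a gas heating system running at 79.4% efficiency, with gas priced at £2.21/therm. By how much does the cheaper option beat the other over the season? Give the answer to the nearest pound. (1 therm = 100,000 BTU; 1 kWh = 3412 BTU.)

£724

Heat load = 461 therm × 100,000 = 46,100,000 BTU
Gas: input = 46,100,000 / 0.794 = 58,060,453 BTU = 580.6 therm → 580.6 × £2.21 = £1,283.14
Heat pump: 46,100,000 BTU / 3412 = 13,510 kWh heat; / 2.9 = 4,659 kWh in → × £0.120 = £559.08
Difference = |£1,283.14 − £559.08| = £724.05 ≈ £724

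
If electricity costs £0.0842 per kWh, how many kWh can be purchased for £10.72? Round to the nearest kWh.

127 kWh

£10.72 / £0.0842 per kWh = 127.3 kWh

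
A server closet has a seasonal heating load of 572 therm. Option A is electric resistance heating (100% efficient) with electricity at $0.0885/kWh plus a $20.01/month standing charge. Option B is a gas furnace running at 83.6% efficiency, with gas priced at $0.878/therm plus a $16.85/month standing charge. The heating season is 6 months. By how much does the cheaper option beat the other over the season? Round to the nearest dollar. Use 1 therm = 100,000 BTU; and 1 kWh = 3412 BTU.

$902

Heat load = 572 therm × 100,000 = 57,200,000 BTU
Gas: input = 57,200,000 / 0.836 = 68,421,053 BTU = 684.2 therm → 684.2 × $0.878 = $600.74; + 6 × $16.85 standing = $701.84
Electric: 57,200,000 BTU / 3412 = 16,760 kWh → × $0.0885 = $1,483.65; + 6 × $20.01 standing = $1,603.71
Difference = |$701.84 − $1,603.71| = $901.87 ≈ $902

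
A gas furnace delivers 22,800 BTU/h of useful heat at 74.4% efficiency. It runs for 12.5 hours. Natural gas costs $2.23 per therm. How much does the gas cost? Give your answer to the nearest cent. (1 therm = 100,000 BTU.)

Heat delivered = 22,800 BTU/h × 12.5 h = 285,000 BTU
Gas input = 285,000 / 0.744 = 383,065 BTU
= 383,065 / 100,000 = 3.831 therm
Cost = 3.831 × $2.23/therm = $8.54

$8.54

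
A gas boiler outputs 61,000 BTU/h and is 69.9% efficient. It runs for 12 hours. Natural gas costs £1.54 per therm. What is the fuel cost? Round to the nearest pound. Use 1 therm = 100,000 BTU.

£16

Heat delivered = 61,000 BTU/h × 12 h = 732,000 BTU
Gas input = 732,000 / 0.699 = 1,047,210 BTU
= 1,047,210 / 100,000 = 10.47 therm
Cost = 10.47 × £1.54/therm = £16.13 ≈ £16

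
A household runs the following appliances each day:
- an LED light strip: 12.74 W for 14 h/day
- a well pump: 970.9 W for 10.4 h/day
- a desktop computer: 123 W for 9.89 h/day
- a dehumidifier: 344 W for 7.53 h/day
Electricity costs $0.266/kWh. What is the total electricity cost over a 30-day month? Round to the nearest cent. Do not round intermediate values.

$112.38

LED light strip: 12.74 W × 14 h × 30 d = 5,351 Wh = 5.351 kWh
well pump: 970.9 W × 10.4 h × 30 d = 302,921 Wh = 302.9 kWh
desktop computer: 123 W × 9.89 h × 30 d = 36,494 Wh = 36.49 kWh
dehumidifier: 344 W × 7.53 h × 30 d = 77,710 Wh = 77.71 kWh
Total energy = 5.351 + 302.9 + 36.49 + 77.71 = 422.5 kWh
Cost = 422.5 kWh × $0.266 = $112.38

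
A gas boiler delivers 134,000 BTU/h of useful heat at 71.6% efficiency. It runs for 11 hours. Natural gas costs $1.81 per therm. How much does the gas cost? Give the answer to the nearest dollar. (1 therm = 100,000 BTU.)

$37

Heat delivered = 134,000 BTU/h × 11 h = 1,474,000 BTU
Gas input = 1,474,000 / 0.716 = 2,058,659 BTU
= 2,058,659 / 100,000 = 20.59 therm
Cost = 20.59 × $1.81/therm = $37.26 ≈ $37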